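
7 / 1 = 7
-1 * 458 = -458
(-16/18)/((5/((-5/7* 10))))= 80/63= 1.27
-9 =-9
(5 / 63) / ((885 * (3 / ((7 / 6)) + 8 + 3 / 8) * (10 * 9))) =4 / 43942905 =0.00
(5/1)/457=5/457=0.01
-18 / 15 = -6 / 5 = -1.20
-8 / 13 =-0.62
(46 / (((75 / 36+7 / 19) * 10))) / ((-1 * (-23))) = 228 / 2795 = 0.08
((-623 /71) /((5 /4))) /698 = -1246 /123895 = -0.01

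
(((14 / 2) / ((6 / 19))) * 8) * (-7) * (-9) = 11172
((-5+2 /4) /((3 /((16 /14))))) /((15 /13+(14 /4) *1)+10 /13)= -104 /329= -0.32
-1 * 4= -4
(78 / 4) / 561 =13 / 374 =0.03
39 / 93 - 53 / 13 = -1474 / 403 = -3.66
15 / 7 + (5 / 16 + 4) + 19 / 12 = 2701 / 336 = 8.04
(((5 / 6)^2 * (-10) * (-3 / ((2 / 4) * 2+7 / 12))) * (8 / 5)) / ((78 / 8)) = 1600 / 741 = 2.16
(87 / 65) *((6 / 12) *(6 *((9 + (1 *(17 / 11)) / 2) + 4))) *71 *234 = 918800.67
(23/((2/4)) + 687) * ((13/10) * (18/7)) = 85761/35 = 2450.31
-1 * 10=-10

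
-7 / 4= -1.75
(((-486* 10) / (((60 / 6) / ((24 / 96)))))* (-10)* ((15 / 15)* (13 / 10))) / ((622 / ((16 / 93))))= 4212 / 9641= 0.44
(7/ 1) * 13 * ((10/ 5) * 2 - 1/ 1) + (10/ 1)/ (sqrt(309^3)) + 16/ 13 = 10 * sqrt(309)/ 95481 + 3565/ 13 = 274.23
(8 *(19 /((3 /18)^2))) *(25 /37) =136800 /37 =3697.30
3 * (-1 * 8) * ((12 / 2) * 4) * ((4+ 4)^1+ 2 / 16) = -4680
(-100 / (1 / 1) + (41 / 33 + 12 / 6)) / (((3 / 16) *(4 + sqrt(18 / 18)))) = -51088 / 495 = -103.21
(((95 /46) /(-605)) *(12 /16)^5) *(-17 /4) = 78489 /22798336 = 0.00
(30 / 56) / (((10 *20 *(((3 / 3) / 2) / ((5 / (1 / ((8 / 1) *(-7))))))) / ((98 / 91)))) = -21 / 13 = -1.62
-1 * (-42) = 42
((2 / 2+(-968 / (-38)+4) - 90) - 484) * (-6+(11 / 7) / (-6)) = 2716001 / 798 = 3403.51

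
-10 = -10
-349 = -349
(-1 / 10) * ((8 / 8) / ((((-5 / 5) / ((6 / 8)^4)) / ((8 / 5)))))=81 / 1600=0.05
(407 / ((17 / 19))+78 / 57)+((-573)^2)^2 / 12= 11606459960757 / 1292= 8983328143.00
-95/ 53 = -1.79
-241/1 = -241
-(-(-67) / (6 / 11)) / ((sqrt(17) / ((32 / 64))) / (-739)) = 544643*sqrt(17) / 204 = 11007.94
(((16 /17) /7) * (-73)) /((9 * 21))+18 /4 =200083 /44982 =4.45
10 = 10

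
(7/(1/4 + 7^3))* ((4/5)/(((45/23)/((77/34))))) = 99176/5251725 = 0.02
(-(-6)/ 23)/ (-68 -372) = -3/ 5060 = -0.00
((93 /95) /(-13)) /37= -93 /45695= -0.00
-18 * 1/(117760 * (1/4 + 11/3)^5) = -4374/26374675805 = -0.00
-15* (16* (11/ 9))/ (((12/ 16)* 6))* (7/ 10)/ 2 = -22.81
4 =4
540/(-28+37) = 60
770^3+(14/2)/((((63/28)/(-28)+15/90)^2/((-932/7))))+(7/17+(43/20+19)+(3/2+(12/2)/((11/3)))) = 1435558064574731/3145340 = 456407912.84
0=0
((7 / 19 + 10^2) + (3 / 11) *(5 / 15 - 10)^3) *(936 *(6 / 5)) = -163970.48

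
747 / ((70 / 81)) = 60507 / 70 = 864.39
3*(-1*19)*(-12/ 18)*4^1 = 152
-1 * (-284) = 284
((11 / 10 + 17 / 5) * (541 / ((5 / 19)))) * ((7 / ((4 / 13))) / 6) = 2806167 / 80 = 35077.09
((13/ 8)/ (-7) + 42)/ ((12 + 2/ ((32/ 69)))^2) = 74848/ 476847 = 0.16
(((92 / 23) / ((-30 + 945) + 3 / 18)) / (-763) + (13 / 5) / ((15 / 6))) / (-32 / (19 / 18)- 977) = -0.00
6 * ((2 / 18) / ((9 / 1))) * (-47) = -94 / 27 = -3.48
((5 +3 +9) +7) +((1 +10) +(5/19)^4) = 4561860/130321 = 35.00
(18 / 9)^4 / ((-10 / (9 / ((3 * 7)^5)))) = -0.00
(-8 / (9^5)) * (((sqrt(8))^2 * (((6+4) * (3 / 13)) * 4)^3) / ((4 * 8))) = -128000 / 4804839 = -0.03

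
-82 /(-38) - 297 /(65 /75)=-84112 /247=-340.53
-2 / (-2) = 1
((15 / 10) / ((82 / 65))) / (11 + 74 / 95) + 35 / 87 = 2678245 / 5321964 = 0.50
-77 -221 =-298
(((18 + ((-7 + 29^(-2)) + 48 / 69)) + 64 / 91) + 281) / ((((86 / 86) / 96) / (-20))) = -991577735040 / 1760213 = -563328.26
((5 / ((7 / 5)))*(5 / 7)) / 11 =125 / 539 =0.23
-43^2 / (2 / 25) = -46225 / 2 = -23112.50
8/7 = 1.14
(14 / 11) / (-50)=-7 / 275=-0.03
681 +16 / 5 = 3421 / 5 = 684.20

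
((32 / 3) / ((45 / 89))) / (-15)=-2848 / 2025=-1.41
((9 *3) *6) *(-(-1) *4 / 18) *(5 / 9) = 20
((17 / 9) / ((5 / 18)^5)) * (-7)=-24984288 / 3125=-7994.97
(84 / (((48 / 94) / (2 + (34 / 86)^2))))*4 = 1418.85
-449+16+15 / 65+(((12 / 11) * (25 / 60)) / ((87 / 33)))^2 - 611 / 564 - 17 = -59146153 / 131196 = -450.82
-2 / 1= -2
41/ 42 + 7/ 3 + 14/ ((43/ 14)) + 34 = 75613/ 1806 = 41.87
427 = 427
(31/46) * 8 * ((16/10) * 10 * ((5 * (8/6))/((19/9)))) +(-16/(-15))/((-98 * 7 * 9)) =5512143704/20235285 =272.40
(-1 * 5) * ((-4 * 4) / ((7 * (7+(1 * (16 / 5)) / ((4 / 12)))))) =400 / 581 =0.69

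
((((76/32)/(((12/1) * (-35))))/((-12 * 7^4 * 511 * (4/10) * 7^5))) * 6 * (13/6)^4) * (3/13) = 41743/23945078848223232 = 0.00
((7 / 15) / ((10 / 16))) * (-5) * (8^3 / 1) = -28672 / 15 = -1911.47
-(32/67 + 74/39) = -6206/2613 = -2.38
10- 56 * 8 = -438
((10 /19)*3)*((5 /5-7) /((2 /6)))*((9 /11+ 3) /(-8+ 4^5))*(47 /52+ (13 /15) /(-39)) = -129969 /1380236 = -0.09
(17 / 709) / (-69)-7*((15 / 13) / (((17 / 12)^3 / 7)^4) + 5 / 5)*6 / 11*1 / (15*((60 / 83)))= -1038058772108754098334187 / 67930868880915845283050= -15.28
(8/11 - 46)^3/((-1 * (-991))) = -93.63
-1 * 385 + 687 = 302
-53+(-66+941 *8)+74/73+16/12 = 1623085/219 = 7411.35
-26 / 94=-0.28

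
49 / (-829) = -49 / 829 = -0.06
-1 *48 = -48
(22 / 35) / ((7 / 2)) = 44 / 245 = 0.18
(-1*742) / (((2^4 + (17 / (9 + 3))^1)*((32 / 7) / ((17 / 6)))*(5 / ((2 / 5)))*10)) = -44149 / 209000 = -0.21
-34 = -34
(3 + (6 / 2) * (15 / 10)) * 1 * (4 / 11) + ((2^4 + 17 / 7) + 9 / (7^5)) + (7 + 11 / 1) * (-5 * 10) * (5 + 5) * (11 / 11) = -1659981672 / 184877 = -8978.84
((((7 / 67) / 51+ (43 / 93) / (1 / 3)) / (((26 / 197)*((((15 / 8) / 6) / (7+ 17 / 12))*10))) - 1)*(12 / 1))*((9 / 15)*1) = 11298099724 / 57377125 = 196.91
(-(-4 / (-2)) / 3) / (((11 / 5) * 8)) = -5 / 132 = -0.04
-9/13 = -0.69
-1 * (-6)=6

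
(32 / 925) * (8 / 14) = 128 / 6475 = 0.02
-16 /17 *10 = -160 /17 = -9.41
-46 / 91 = -0.51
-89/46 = -1.93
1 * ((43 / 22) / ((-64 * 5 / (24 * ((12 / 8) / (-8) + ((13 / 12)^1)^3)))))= -80539 / 506880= -0.16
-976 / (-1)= 976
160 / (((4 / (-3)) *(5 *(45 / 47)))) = -376 / 15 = -25.07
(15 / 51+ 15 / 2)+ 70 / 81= 23845 / 2754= 8.66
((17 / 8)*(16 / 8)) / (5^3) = 17 / 500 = 0.03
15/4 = 3.75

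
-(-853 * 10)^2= -72760900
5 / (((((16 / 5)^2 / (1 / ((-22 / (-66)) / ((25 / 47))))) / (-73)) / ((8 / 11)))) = -41.37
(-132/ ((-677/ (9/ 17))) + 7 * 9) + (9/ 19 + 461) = 114709757/ 218671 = 524.58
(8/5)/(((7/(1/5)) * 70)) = 4/6125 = 0.00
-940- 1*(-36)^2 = -2236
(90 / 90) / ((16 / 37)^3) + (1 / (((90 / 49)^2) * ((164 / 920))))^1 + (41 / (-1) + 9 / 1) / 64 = 920182729 / 68014080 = 13.53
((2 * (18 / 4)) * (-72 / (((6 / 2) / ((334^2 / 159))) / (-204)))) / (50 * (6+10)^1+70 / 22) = 6007959936 / 156085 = 38491.59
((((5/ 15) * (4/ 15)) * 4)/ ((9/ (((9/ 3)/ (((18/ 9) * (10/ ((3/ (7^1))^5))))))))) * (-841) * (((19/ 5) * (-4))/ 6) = 383496/ 2100875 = 0.18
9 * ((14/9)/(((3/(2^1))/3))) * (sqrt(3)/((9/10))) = 53.89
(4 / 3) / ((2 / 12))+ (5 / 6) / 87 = 8.01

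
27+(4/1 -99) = -68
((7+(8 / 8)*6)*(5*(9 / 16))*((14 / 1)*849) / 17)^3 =42022780911993711375 / 2515456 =16705830239922.19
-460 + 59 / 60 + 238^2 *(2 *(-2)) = -13622101 / 60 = -227035.02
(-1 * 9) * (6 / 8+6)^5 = -129140163 / 1024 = -126113.44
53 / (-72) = -53 / 72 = -0.74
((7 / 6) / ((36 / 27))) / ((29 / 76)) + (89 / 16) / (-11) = 9123 / 5104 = 1.79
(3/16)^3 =27/4096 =0.01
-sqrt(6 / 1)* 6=-6* sqrt(6)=-14.70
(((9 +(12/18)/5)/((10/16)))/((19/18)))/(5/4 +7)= 8768/5225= 1.68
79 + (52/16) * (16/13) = 83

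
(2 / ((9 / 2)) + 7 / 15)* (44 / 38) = 902 / 855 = 1.05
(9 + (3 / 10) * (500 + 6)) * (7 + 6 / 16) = 11859 / 10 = 1185.90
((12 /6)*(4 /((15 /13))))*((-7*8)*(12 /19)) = -23296 /95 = -245.22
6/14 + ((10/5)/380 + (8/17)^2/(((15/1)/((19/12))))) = 1581641/3459330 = 0.46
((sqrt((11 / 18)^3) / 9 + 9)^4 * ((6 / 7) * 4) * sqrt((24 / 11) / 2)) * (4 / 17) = 3367327304 * sqrt(6) / 63241479 + 1464420293212537 * sqrt(33) / 1521400260303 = 5659.84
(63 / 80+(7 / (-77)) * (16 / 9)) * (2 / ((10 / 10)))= 4957 / 3960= 1.25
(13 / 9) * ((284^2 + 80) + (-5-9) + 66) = 1050244 / 9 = 116693.78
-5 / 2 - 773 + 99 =-1353 / 2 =-676.50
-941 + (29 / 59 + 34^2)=12714 / 59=215.49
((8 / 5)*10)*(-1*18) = -288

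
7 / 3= 2.33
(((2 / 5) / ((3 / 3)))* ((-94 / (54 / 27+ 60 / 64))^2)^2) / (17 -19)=-1048576 / 5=-209715.20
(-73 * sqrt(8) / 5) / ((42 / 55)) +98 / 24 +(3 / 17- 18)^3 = -333576787 / 58956- 803 * sqrt(2) / 21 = -5712.14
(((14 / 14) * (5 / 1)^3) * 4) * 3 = 1500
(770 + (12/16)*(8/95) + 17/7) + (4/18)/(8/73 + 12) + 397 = 3093786881/2645370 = 1169.51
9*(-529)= -4761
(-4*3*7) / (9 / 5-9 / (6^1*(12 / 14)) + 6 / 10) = -1680 / 13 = -129.23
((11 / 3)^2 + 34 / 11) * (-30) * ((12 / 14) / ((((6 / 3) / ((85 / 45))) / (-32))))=8905280 / 693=12850.33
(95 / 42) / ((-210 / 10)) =-95 / 882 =-0.11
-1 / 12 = -0.08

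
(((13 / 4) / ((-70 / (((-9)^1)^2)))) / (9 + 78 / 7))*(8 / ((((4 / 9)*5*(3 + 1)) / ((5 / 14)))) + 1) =-12987 / 52640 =-0.25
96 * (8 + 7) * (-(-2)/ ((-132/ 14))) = -3360/ 11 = -305.45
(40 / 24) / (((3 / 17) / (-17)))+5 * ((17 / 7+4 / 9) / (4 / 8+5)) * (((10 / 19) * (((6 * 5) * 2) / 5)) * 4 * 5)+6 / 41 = 91507567 / 539847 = 169.51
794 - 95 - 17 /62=698.73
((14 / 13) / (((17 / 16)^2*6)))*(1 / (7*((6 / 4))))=512 / 33813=0.02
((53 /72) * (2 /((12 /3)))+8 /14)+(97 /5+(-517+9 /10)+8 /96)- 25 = -2624213 /5040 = -520.68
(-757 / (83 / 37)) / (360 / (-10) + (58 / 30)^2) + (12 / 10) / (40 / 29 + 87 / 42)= 10.81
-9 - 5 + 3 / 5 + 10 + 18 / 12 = -19 / 10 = -1.90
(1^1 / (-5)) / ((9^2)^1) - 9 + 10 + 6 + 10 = 6884 / 405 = 17.00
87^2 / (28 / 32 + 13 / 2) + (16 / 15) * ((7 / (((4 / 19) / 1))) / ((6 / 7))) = 2834698 / 2655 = 1067.68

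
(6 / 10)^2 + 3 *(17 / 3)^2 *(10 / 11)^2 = 725767 / 9075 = 79.97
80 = 80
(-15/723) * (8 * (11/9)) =-0.20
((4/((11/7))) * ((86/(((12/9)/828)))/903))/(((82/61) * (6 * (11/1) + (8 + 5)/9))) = 454572/273757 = 1.66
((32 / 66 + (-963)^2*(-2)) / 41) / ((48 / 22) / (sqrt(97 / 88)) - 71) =979301408*sqrt(2134) / 2423736689 + 421528049806 / 661019097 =656.36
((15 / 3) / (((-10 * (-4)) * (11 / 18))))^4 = 6561 / 3748096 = 0.00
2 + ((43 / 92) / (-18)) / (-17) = 56347 / 28152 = 2.00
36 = 36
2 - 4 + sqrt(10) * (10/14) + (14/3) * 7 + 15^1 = 5 * sqrt(10)/7 + 137/3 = 47.93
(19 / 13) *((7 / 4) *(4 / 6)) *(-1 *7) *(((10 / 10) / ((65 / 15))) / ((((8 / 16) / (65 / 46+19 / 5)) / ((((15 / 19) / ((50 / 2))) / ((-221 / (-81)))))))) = -14276493 / 42951350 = -0.33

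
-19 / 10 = -1.90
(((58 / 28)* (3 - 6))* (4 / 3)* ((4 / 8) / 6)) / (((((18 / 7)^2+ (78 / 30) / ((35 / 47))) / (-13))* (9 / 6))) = 65975 / 111393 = 0.59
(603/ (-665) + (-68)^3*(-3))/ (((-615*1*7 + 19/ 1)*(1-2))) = 627291237/ 2850190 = 220.09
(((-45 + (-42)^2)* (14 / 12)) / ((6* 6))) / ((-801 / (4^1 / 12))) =-1337 / 57672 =-0.02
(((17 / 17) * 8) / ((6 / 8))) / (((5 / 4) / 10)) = 256 / 3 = 85.33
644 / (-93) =-644 / 93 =-6.92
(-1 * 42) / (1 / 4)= -168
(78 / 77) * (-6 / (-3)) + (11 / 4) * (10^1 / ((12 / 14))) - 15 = 17657 / 924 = 19.11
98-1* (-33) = 131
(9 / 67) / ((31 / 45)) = 405 / 2077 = 0.19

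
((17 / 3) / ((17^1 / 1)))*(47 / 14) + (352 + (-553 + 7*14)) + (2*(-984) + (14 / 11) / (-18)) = -2868953 / 1386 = -2069.95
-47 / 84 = -0.56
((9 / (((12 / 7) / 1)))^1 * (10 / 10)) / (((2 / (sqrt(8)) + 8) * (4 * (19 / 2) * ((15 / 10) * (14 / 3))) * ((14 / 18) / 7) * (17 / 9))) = 486 / 41021 - 243 * sqrt(2) / 328168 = 0.01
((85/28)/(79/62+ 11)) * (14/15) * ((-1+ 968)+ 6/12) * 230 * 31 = 1211796975/761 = 1592374.47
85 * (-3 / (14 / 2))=-255 / 7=-36.43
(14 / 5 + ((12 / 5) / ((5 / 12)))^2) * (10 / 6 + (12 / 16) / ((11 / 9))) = 3384143 / 41250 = 82.04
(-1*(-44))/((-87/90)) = -1320/29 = -45.52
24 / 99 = 8 / 33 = 0.24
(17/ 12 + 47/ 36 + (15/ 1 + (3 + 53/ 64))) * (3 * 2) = 12413/ 96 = 129.30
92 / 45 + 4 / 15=104 / 45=2.31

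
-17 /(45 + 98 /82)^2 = -28577 /3587236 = -0.01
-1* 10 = -10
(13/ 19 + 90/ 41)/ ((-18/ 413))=-926359/ 14022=-66.06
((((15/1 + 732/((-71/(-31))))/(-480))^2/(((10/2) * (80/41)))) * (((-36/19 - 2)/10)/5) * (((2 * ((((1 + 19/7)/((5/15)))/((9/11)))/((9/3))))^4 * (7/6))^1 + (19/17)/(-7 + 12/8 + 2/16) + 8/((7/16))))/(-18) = 466333843630013381894029/272267354353409856000000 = 1.71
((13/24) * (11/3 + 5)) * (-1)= -169/36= -4.69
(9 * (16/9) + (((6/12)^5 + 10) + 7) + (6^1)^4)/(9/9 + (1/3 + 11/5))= 637935/1696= 376.14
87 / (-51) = -29 / 17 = -1.71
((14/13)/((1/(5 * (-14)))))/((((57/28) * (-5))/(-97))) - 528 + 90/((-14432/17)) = -6665149009/5347056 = -1246.51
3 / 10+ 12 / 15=11 / 10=1.10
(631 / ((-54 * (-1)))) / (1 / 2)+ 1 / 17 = 10754 / 459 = 23.43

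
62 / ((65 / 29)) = 1798 / 65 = 27.66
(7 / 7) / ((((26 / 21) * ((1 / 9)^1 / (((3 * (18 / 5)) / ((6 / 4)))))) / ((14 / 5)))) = 47628 / 325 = 146.55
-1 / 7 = -0.14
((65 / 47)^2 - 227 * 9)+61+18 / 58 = -126826496 / 64061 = -1979.78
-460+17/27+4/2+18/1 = -11863/27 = -439.37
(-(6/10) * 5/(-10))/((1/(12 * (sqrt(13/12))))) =3 * sqrt(39)/5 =3.75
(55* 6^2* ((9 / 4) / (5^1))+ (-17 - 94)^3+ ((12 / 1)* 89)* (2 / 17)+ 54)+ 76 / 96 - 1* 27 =-557567317 / 408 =-1366586.56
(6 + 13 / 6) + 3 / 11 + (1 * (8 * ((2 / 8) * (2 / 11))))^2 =6223 / 726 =8.57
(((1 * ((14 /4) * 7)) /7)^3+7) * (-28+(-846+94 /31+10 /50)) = -53852631 /1240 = -43429.54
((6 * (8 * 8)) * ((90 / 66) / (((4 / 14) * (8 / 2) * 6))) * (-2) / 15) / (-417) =112 / 4587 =0.02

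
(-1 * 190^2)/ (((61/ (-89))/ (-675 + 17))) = -2114088200/ 61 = -34657183.61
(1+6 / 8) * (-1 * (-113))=791 / 4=197.75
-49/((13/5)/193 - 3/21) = 330995/874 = 378.71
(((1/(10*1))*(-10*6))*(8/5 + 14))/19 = -468/95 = -4.93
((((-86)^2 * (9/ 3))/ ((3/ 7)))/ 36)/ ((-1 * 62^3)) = -12943/ 2144952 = -0.01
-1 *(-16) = 16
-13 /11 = -1.18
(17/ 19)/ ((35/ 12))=204/ 665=0.31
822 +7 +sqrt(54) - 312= 3 * sqrt(6) +517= 524.35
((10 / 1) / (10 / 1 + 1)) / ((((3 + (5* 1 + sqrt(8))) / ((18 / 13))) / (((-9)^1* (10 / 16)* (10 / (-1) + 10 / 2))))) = 10125 / 2002 - 10125* sqrt(2) / 8008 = 3.27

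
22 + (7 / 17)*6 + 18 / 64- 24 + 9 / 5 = 6941 / 2720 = 2.55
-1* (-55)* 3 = 165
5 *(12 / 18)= 10 / 3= 3.33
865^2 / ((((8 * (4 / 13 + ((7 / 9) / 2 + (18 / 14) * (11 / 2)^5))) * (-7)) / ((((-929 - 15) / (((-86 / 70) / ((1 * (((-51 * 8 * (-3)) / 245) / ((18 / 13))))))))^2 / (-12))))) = 20321012387056742400 / 15366378890359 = 1322433.38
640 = 640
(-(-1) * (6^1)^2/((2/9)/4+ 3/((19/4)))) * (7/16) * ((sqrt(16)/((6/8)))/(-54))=-532/235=-2.26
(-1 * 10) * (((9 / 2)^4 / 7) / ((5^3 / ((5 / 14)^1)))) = -6561 / 3920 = -1.67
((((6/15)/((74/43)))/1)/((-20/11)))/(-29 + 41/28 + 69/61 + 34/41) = 752801/150605725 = 0.00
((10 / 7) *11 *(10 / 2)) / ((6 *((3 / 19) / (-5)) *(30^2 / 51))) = -17765 / 756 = -23.50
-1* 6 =-6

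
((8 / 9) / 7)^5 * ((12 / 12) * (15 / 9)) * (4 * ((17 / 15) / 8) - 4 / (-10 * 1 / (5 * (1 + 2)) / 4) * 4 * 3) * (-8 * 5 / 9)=-5673451520 / 80387359983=-0.07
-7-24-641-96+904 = 136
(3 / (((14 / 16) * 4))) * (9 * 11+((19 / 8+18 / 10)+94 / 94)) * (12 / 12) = 12501 / 140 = 89.29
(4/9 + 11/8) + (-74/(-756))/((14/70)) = 2.31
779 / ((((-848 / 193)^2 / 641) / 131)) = 2436584071841 / 719104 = 3388361.17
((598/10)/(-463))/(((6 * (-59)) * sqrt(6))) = 299 * sqrt(6)/4917060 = 0.00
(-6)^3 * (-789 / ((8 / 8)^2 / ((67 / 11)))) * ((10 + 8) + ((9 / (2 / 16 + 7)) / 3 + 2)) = 4430342304 / 209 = 21197810.07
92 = 92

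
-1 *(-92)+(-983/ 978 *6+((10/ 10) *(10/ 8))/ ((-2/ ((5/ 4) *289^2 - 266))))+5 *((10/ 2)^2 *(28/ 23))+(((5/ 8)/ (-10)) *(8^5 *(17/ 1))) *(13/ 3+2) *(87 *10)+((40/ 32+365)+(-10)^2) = -23021923999277/ 119968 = -191900540.14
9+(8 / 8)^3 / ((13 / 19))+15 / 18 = 881 / 78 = 11.29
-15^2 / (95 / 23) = -1035 / 19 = -54.47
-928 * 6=-5568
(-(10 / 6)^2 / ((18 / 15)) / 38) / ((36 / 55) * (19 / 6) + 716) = -6875 / 81041688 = -0.00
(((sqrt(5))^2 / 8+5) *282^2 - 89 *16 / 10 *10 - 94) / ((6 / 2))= 297203 / 2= 148601.50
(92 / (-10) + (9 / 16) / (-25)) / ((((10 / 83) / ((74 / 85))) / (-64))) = 2665628 / 625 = 4265.00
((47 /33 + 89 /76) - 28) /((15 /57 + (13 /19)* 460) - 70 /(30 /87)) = -63715 /280896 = -0.23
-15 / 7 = -2.14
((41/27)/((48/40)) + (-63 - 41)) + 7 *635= 703447/162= 4342.27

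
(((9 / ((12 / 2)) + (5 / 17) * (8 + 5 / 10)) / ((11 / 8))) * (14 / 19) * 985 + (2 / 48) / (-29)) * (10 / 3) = 1535653355 / 218196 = 7037.95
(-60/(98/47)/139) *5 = -7050/6811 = -1.04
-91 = -91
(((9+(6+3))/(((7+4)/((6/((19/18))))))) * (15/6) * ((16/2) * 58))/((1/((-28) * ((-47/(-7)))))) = -423947520/209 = -2028457.03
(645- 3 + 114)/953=756/953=0.79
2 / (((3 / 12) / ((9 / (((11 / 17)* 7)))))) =1224 / 77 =15.90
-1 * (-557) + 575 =1132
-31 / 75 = -0.41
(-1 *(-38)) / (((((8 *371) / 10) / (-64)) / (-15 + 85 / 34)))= 38000 / 371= 102.43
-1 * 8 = -8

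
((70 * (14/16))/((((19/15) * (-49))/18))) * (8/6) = -450/19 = -23.68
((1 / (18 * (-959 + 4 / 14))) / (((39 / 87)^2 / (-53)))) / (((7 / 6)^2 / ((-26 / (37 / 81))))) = -4813884 / 7531979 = -0.64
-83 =-83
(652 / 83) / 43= 652 / 3569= 0.18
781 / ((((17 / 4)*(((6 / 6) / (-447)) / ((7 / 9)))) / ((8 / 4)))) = -127777.73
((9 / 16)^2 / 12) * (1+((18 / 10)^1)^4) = 0.30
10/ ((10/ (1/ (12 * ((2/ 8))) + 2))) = 7/ 3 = 2.33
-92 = -92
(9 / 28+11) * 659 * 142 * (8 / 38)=29664226 / 133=223039.29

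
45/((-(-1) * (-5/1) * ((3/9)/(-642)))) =17334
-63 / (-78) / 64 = 21 / 1664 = 0.01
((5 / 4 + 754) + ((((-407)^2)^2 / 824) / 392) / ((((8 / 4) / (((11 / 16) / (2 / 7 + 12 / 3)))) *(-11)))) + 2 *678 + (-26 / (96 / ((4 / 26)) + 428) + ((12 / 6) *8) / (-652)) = 2832907244315371 / 1899021250560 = 1491.77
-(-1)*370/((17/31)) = 11470/17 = 674.71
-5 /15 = -0.33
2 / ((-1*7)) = -2 / 7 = -0.29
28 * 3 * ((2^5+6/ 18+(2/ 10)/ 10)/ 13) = 67942/ 325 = 209.05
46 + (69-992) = -877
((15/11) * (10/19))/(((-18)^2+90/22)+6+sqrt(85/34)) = 220500/102640451 - 330 * sqrt(10)/102640451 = 0.00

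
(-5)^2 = 25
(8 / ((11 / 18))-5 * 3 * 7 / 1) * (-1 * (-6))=-6066 / 11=-551.45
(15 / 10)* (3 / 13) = 9 / 26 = 0.35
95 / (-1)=-95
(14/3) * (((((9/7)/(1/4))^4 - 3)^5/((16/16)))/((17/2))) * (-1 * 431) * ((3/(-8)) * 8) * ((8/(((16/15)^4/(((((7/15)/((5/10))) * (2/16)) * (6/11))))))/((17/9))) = 513845414438263217414929093951250913375/21203873086493971951616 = 24233563950425755.56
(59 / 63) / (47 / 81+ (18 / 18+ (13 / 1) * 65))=531 / 480011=0.00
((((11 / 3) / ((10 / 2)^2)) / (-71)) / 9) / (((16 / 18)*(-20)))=11 / 852000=0.00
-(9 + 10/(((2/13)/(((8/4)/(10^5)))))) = -90013/10000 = -9.00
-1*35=-35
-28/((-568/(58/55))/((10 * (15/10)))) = 0.78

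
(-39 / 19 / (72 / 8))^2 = 169 / 3249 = 0.05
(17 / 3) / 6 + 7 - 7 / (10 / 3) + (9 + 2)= 16.84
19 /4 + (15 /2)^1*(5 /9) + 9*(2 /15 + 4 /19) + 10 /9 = 44879 /3420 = 13.12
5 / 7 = 0.71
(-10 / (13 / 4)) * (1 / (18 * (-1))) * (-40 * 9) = -800 / 13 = -61.54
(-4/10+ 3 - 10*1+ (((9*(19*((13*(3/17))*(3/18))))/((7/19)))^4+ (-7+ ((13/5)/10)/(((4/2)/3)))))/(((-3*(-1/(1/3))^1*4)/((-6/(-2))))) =26521067594368140247/320854273600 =82657672.90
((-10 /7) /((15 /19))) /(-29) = 38 /609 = 0.06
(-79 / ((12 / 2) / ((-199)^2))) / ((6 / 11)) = -34413269 / 36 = -955924.14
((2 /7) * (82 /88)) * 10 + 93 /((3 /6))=14527 /77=188.66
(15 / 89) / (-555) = -0.00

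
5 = 5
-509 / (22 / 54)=-13743 / 11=-1249.36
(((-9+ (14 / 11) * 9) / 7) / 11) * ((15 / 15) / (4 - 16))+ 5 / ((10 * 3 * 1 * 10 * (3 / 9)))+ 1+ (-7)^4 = 2402.05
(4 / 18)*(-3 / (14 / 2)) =-0.10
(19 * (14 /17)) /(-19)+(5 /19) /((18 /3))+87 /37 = 112699 /71706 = 1.57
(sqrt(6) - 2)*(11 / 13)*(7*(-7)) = 1078 / 13 - 539*sqrt(6) / 13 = -18.64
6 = 6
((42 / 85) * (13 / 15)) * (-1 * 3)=-546 / 425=-1.28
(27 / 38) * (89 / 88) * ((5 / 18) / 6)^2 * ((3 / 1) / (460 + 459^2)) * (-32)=-2225 / 3177249768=-0.00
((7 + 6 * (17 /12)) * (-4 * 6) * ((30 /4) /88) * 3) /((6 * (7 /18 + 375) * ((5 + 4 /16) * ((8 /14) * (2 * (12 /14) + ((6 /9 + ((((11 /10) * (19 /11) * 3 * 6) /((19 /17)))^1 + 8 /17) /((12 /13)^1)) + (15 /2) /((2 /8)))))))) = -2490075 /11682494879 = -0.00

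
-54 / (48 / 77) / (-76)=1.14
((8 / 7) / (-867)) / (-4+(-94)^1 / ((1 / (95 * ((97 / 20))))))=16 / 525751401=0.00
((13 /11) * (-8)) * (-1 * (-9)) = -936 /11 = -85.09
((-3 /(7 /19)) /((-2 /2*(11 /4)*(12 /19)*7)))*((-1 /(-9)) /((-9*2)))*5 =-1805 /87318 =-0.02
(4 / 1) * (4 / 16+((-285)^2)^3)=2143527953062501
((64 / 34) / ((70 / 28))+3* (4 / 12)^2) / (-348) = -277 / 88740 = -0.00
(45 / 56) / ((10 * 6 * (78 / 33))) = 33 / 5824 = 0.01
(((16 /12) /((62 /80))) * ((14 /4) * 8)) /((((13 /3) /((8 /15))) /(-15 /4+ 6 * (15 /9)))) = 44800 /1209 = 37.06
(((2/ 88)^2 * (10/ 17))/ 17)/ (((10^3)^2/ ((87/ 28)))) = 87/ 1566611200000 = 0.00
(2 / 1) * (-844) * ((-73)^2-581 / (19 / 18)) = -153258584 / 19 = -8066241.26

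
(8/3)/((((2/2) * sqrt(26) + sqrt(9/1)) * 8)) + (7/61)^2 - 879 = -55605791/63257 + sqrt(26)/51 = -878.95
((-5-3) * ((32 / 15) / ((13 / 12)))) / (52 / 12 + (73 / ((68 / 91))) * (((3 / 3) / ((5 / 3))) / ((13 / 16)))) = -52224 / 253513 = -0.21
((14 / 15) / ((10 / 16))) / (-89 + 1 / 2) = -224 / 13275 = -0.02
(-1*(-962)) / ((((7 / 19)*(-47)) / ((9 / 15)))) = -54834 / 1645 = -33.33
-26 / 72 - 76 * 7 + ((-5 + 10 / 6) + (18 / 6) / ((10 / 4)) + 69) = -83789 / 180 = -465.49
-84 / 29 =-2.90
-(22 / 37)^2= -484 / 1369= -0.35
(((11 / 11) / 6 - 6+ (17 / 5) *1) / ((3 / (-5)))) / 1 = 73 / 18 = 4.06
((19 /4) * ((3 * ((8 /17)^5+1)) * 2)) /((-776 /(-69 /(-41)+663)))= -564113845125 /22587085156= -24.98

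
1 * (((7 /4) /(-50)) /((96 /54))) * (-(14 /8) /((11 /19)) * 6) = 25137 /70400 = 0.36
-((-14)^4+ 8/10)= -192084/5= -38416.80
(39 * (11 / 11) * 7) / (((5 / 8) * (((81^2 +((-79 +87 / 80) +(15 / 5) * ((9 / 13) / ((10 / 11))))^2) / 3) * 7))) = 202475520 / 13282672009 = 0.02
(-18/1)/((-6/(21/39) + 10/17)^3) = 15166431/990692608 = 0.02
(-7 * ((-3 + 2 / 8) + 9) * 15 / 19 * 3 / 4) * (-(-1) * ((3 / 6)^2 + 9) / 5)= -58275 / 1216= -47.92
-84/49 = -12/7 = -1.71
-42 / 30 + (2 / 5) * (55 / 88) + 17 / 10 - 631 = -12609 / 20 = -630.45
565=565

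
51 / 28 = 1.82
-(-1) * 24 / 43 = 24 / 43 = 0.56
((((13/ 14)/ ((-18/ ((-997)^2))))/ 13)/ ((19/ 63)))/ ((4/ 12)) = -2982027/ 76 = -39237.20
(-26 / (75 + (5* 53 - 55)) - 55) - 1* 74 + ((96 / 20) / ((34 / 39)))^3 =1323829649 / 35005125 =37.82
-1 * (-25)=25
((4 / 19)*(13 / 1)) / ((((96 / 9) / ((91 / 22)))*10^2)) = 3549 / 334400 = 0.01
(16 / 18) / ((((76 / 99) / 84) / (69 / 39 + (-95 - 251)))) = -8269800 / 247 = -33480.97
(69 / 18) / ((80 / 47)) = 2.25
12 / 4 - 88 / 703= 2.87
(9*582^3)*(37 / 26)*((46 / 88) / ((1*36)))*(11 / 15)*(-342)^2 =204399341867187 / 65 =3144605259495.18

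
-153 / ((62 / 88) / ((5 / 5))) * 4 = -26928 / 31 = -868.65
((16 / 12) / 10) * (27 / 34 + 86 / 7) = 3113 / 1785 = 1.74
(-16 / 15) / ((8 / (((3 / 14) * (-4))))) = 4 / 35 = 0.11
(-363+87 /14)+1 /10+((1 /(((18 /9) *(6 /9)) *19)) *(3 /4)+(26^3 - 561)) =177244779 /10640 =16658.34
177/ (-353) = -177/ 353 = -0.50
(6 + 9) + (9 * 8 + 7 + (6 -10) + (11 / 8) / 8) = 5771 / 64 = 90.17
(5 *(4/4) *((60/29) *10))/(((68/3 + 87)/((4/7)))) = 36000/66787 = 0.54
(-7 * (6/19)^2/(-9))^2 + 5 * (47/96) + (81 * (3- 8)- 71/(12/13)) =-1999490015/4170272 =-479.46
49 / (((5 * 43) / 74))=3626 / 215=16.87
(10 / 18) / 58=5 / 522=0.01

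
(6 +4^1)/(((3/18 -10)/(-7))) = 420/59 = 7.12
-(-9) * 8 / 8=9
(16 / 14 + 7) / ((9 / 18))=114 / 7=16.29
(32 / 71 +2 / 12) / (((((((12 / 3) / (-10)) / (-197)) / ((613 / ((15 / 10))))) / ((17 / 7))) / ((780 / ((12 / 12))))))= 350949580150 / 1491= 235378658.72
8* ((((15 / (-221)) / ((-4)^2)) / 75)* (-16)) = 0.01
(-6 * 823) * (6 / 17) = -29628 / 17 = -1742.82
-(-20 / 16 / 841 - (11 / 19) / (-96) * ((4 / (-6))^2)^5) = 15644837 / 11322527652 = 0.00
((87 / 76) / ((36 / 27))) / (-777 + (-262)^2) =261 / 20631568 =0.00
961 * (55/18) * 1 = 52855/18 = 2936.39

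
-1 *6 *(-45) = 270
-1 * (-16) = 16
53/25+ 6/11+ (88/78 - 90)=-924563/10725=-86.21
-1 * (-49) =49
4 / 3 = 1.33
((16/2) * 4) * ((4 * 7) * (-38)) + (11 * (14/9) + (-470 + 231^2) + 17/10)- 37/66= 9336319/495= 18861.25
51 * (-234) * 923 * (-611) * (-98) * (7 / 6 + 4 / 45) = -4140577891086 / 5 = -828115578217.20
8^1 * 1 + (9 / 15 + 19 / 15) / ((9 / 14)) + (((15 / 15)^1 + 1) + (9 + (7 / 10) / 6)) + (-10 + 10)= 11891 / 540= 22.02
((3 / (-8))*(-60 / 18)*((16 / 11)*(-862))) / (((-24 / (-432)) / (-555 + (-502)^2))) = -7093604880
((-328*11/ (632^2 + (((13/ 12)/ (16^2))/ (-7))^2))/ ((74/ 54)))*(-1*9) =405425727995904/ 6833990698801261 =0.06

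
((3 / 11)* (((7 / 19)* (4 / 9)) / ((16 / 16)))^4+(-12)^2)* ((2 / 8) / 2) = 56432458178 / 3135132297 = 18.00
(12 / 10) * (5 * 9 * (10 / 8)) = 135 / 2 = 67.50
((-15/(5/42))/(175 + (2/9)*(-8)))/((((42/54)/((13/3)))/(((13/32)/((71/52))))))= -533871/442756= -1.21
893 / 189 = 4.72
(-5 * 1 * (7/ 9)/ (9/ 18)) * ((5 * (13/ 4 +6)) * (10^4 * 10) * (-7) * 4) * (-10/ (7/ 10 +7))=-129500000000/ 99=-1308080808.08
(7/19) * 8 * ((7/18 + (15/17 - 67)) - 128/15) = -3181388/14535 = -218.88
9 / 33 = 3 / 11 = 0.27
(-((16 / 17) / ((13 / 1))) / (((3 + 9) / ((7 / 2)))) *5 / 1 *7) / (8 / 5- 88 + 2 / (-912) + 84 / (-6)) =372400 / 50590657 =0.01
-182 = -182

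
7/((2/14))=49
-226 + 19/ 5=-1111/ 5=-222.20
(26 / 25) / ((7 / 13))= 338 / 175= 1.93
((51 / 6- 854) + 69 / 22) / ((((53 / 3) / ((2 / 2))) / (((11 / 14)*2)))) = -27798 / 371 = -74.93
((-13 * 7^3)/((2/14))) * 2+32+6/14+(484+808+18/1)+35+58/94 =-20084777/329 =-61047.95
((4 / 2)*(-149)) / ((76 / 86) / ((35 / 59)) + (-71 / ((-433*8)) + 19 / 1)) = -1553569360 / 106926223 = -14.53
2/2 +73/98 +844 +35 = 880.74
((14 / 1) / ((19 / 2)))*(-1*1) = -28 / 19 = -1.47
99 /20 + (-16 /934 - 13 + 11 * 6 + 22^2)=5061653 /9340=541.93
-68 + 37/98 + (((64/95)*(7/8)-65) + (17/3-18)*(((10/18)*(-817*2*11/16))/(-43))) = -312742091/1005480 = -311.04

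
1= 1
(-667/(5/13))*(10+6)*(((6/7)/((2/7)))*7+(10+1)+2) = -4717024/5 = -943404.80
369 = 369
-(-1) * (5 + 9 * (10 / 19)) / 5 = 37 / 19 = 1.95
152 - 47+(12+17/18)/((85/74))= 88946/765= 116.27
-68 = -68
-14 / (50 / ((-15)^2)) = -63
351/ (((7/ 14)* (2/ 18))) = 6318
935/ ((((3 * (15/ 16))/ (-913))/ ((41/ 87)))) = -143039.00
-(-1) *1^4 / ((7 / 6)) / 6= 1 / 7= 0.14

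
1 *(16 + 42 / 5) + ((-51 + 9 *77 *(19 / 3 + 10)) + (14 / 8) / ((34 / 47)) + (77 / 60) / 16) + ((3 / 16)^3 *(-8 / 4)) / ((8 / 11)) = 47189110057 / 4177920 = 11294.88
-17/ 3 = -5.67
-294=-294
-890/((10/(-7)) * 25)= 623/25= 24.92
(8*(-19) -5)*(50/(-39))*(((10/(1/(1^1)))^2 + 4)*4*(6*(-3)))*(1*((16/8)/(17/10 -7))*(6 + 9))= 8531320.75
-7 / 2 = -3.50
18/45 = 2/5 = 0.40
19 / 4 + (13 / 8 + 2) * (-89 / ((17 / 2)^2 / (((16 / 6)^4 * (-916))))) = 19367938403 / 93636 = 206842.86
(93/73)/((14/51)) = 4743/1022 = 4.64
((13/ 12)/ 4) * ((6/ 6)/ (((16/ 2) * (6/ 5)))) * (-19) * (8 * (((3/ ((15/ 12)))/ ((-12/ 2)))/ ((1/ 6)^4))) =2223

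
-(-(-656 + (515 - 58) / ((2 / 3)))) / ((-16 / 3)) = -177 / 32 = -5.53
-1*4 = -4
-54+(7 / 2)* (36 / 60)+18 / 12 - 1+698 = 3233 / 5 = 646.60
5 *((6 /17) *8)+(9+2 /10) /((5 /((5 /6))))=3991 /255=15.65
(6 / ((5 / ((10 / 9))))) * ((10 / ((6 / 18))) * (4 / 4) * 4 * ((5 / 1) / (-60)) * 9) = -120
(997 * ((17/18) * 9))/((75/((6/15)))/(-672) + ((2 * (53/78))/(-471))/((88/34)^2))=-8438455849824/278260001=-30325.80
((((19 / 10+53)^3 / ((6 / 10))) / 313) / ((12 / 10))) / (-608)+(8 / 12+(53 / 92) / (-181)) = -103463500829 / 190136532480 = -0.54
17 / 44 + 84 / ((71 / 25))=93607 / 3124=29.96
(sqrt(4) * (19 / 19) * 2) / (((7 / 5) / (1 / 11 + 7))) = 1560 / 77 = 20.26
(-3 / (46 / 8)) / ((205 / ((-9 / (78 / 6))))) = 108 / 61295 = 0.00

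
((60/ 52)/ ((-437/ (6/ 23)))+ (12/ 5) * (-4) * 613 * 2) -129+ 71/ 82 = -637383427973/ 53571830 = -11897.73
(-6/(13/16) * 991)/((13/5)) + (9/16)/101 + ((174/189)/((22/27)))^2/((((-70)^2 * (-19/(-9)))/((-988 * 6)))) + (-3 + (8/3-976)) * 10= -74852064721551581/5950683538800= -12578.73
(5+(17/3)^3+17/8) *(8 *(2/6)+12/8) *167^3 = 4755619032725/1296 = 3669459130.19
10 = 10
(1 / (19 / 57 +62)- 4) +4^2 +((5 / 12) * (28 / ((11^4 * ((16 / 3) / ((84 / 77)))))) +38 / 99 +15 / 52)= 8129029199 / 640660878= 12.69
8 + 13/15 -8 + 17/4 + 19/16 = 1513/240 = 6.30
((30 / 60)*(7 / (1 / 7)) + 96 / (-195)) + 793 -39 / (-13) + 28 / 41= 4374281 / 5330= 820.69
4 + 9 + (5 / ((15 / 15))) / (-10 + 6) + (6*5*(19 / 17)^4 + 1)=19898091 / 334084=59.56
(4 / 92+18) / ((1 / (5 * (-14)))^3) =-142345000 / 23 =-6188913.04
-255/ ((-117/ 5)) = 10.90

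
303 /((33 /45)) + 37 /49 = 223112 /539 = 413.94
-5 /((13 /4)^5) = -5120 /371293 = -0.01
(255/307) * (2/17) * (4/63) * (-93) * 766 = -949840/2149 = -441.99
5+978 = 983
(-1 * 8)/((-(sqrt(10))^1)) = 4 * sqrt(10)/5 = 2.53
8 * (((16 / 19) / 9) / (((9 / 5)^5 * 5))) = 0.01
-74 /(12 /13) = -481 /6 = -80.17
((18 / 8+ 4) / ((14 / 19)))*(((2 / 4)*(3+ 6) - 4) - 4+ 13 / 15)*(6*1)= -7505 / 56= -134.02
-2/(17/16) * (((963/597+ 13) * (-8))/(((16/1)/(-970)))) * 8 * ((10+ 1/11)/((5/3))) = -646183.18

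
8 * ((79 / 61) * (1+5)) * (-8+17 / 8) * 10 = -222780 / 61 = -3652.13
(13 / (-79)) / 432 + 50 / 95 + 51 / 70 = 28471171 / 22695120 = 1.25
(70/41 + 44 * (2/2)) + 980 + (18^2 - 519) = 34059/41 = 830.71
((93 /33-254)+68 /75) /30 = -206477 /24750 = -8.34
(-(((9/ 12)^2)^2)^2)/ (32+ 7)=-2187/ 851968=-0.00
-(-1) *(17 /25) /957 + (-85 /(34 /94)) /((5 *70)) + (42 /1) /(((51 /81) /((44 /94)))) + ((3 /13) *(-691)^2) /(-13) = -381975744947117 /45228633450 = -8445.44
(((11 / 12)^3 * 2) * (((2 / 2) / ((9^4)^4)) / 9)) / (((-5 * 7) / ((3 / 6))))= -1331 / 1008635949195834093120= -0.00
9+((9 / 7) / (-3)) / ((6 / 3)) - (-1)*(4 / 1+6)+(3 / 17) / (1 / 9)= 4849 / 238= 20.37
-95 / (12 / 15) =-118.75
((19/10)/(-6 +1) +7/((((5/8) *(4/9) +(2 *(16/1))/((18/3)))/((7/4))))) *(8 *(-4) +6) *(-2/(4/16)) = 947024/2525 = 375.06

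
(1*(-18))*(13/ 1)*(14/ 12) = -273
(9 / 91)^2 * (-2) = -162 / 8281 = -0.02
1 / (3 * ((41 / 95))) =0.77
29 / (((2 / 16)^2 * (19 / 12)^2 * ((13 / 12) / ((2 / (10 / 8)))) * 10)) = 12828672 / 117325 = 109.34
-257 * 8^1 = -2056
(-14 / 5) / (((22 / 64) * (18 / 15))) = -224 / 33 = -6.79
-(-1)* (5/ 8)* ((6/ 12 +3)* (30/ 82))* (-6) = -1575/ 328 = -4.80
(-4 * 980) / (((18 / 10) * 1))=-19600 / 9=-2177.78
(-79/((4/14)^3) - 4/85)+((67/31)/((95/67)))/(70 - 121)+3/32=-16279254899/4806240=-3387.11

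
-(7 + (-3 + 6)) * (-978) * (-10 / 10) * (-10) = 97800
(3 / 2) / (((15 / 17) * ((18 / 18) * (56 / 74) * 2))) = 629 / 560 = 1.12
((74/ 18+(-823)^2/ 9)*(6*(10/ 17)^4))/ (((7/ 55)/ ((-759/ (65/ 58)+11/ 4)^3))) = -502359113784921273625525/ 3853408377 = -130367473321377.81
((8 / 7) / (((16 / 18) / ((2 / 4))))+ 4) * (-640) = -2971.43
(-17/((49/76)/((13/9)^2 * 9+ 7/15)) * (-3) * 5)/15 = 1118872/2205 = 507.42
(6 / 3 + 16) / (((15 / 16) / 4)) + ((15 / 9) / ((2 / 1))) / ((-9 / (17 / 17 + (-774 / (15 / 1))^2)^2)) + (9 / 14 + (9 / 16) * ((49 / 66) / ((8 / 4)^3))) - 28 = -43699146734101 / 66528000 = -656853.46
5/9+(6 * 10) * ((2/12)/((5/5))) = 95/9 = 10.56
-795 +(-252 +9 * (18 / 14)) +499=-3755 / 7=-536.43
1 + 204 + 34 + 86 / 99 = 23747 / 99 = 239.87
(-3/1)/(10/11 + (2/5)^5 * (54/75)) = -2578125/787586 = -3.27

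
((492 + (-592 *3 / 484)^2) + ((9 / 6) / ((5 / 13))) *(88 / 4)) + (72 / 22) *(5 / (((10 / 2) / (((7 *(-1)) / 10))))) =43115823 / 73205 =588.97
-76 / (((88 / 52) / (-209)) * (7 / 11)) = 103246 / 7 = 14749.43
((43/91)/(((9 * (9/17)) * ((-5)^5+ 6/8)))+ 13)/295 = 1197497107/27174039165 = 0.04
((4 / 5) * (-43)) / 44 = -43 / 55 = -0.78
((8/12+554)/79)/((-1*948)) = -416/56169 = -0.01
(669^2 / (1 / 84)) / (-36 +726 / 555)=-3477548970 / 3209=-1083686.19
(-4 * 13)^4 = 7311616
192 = 192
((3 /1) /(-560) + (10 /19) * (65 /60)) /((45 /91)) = 234377 /205200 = 1.14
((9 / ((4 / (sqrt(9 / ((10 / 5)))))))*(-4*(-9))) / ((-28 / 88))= -2673*sqrt(2) / 7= -540.03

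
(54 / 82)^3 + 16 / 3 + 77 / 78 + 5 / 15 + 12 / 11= 158289353 / 19711406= 8.03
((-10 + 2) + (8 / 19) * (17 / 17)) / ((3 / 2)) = -96 / 19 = -5.05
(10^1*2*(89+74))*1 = 3260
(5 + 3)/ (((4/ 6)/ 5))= 60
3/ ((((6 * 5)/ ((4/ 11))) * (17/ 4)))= 8/ 935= 0.01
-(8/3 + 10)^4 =-2085136/81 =-25742.42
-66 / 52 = -33 / 26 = -1.27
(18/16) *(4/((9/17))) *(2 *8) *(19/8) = 323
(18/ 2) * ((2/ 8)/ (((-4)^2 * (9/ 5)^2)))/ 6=25/ 3456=0.01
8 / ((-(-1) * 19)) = 8 / 19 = 0.42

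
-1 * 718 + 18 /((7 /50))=-4126 /7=-589.43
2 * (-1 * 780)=-1560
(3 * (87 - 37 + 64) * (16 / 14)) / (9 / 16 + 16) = 43776 / 1855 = 23.60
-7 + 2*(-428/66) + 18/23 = -14563/759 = -19.19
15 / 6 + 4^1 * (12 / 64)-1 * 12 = -35 / 4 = -8.75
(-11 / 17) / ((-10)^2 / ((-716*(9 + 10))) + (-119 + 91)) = 37411 / 1619301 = 0.02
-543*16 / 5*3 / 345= -8688 / 575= -15.11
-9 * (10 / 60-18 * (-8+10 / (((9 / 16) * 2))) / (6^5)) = -40 / 27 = -1.48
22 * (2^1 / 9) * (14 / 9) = 616 / 81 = 7.60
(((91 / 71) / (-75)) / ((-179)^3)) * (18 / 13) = 42 / 10180226725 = 0.00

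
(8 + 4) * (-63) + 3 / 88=-755.97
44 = 44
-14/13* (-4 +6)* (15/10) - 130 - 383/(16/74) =-198079/104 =-1904.61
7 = 7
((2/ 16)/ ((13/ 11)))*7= 77/ 104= 0.74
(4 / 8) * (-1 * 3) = -3 / 2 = -1.50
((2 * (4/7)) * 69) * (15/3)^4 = 345000/7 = 49285.71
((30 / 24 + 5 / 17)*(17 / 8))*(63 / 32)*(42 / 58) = 138915 / 29696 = 4.68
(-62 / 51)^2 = 3844 / 2601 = 1.48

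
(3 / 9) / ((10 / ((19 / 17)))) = 19 / 510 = 0.04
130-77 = 53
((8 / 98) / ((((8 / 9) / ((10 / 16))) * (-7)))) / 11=-45 / 60368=-0.00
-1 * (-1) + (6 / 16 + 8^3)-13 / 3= 12217 / 24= 509.04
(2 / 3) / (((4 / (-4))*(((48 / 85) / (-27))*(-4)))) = -255 / 32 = -7.97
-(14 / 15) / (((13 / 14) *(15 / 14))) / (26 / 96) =-43904 / 12675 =-3.46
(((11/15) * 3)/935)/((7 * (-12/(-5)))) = 1/7140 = 0.00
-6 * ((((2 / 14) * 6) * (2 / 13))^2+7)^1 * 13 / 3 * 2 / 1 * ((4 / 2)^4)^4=-15233449984 / 637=-23914364.18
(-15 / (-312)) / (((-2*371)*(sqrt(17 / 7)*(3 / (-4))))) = 5*sqrt(119) / 983892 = 0.00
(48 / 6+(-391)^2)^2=23375046321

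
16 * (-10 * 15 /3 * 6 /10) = -480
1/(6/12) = 2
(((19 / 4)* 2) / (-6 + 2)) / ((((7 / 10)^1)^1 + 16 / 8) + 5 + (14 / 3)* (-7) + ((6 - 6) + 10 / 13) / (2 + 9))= 40755 / 427228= 0.10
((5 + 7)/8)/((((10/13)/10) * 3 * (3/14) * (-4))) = -91/12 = -7.58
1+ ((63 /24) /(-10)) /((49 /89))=293 /560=0.52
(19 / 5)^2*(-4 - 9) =-4693 / 25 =-187.72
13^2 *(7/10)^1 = 1183/10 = 118.30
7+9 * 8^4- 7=36864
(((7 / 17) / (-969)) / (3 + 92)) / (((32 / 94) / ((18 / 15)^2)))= -987 / 52164500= -0.00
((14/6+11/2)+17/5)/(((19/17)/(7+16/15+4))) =1036949/8550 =121.28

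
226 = 226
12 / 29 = 0.41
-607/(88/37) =-22459/88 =-255.22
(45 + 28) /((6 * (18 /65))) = 4745 /108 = 43.94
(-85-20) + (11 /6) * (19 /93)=-58381 /558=-104.63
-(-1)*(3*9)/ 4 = 27/ 4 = 6.75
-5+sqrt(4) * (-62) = -129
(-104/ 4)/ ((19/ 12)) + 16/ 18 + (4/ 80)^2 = -1062229/ 68400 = -15.53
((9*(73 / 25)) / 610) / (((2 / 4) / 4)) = 2628 / 7625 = 0.34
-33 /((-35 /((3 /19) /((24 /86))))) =1419 /2660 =0.53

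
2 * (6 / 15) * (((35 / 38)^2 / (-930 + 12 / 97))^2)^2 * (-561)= -7455948405337589609375 / 23981434527127487122395622960128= -0.00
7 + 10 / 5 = 9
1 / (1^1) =1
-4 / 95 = -0.04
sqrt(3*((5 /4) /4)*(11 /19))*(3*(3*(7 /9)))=7*sqrt(3135) /76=5.16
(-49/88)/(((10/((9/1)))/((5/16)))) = -441/2816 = -0.16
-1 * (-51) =51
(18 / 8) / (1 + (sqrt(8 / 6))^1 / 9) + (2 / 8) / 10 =22109 / 9560 -81*sqrt(3) / 478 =2.02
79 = 79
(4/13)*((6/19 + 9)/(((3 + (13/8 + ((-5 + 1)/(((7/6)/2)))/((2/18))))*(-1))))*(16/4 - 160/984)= 6237952/32376019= 0.19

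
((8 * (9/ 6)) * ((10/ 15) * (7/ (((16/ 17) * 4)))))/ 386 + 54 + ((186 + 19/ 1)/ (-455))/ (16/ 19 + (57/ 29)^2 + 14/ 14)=691178217547/ 12809187664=53.96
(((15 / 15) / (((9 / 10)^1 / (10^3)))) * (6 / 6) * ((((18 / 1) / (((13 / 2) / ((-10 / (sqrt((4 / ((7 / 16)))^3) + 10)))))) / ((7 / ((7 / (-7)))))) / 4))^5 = -101922746767351562500000000000000000000 / 222640817047649966275582185693 + 40306743090320000000000000000000000000 * sqrt(7) / 222640817047649966275582185693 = 21194997.72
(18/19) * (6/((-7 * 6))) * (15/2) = -1.02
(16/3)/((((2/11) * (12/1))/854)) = 18788/9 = 2087.56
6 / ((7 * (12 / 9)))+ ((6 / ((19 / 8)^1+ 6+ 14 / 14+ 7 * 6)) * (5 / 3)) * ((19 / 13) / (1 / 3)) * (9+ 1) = 228829 / 24934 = 9.18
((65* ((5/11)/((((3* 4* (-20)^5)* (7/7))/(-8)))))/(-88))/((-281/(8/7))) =13/45697344000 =0.00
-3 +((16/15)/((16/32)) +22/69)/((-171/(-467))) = 24233/6555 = 3.70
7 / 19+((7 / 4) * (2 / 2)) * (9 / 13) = 1.58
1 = 1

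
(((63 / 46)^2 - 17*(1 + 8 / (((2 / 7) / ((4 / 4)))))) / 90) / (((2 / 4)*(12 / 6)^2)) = -1039219 / 380880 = -2.73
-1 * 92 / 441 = -92 / 441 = -0.21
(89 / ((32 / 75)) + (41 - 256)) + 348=10931 / 32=341.59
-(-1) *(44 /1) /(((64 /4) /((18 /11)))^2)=81 /176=0.46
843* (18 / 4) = 7587 / 2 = 3793.50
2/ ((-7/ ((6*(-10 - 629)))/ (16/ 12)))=10224/ 7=1460.57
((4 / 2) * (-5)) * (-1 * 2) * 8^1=160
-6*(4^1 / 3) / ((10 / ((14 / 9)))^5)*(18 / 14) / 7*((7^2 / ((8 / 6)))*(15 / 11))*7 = -235298 / 5011875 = -0.05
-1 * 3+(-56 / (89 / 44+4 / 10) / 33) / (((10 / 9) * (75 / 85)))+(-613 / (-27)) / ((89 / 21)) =3506416 / 2134665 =1.64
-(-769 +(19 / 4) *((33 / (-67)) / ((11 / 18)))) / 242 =103559 / 32428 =3.19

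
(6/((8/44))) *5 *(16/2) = 1320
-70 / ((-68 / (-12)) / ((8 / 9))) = -560 / 51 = -10.98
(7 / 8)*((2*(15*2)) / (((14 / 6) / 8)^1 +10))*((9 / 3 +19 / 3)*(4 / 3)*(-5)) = -78400 / 247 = -317.41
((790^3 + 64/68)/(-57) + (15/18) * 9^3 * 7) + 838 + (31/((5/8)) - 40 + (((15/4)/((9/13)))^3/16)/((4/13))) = -1543991452488637/178606080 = -8644674.65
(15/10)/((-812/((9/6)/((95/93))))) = -837/308560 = -0.00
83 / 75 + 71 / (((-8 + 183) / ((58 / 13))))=19907 / 6825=2.92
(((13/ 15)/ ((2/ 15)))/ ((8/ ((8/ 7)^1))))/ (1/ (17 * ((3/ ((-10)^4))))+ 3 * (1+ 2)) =663/ 146426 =0.00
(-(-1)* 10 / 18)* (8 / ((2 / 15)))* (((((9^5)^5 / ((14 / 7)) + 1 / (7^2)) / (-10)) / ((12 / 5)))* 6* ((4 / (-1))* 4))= 7035400279380155369948440600 / 147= 47859865846123505918016600.00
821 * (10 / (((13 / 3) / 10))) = 246300 / 13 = 18946.15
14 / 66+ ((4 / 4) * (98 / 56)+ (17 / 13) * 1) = 5611 / 1716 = 3.27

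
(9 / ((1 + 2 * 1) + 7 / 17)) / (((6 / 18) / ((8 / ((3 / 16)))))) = 9792 / 29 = 337.66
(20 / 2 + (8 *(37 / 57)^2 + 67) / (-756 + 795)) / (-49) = -1495745 / 6208839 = -0.24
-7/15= -0.47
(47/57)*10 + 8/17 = 8446/969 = 8.72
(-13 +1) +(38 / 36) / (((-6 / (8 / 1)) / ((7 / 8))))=-1429 / 108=-13.23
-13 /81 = -0.16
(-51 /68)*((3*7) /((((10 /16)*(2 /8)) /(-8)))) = 4032 /5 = 806.40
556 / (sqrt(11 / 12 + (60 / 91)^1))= 1112 *sqrt(469833) / 1721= 442.89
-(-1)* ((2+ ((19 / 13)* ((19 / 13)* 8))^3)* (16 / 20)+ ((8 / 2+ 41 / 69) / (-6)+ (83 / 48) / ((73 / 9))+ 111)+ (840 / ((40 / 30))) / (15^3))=4104.52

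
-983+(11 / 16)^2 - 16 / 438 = -55086461 / 56064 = -982.56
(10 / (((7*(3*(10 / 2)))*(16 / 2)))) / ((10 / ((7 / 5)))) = 1 / 600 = 0.00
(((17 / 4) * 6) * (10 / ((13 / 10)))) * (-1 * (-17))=43350 / 13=3334.62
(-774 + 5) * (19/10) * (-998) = 7290889/5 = 1458177.80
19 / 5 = 3.80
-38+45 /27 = -109 /3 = -36.33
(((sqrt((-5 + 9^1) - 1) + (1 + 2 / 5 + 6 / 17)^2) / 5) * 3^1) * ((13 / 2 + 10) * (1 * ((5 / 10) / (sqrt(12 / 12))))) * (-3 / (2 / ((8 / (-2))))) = 297 * sqrt(3) / 10 + 6593697 / 72250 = 142.70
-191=-191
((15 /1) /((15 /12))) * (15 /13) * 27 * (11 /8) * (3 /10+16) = 435699 /52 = 8378.83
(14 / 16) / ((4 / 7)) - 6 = -143 / 32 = -4.47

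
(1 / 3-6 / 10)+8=116 / 15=7.73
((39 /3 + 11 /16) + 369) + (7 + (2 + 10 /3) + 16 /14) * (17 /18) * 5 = 1349687 /3024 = 446.33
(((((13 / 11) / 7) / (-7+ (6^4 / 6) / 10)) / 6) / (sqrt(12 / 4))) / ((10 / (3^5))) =0.03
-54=-54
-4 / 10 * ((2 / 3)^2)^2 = -32 / 405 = -0.08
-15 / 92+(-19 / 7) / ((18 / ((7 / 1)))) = -1009 / 828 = -1.22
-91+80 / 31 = -2741 / 31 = -88.42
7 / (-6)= -7 / 6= -1.17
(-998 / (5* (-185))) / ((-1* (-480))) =0.00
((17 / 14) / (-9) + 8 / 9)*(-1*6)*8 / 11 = -760 / 231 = -3.29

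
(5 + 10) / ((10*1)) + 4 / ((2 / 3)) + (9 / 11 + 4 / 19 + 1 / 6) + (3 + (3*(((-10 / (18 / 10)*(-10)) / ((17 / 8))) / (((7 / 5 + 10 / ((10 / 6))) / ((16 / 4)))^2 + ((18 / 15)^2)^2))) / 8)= 2632164407 / 195276433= 13.48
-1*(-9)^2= -81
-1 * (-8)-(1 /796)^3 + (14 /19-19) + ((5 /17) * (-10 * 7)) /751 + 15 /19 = -1162399700805133 /122343714638528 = -9.50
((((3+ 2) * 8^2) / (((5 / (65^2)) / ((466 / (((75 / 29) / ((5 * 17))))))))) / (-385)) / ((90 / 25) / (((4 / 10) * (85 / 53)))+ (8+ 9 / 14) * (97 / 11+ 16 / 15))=-422423855360 / 3575341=-118149.25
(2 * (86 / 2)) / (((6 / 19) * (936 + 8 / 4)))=817 / 2814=0.29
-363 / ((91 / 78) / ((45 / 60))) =-233.36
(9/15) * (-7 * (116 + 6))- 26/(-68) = -87043/170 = -512.02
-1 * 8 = -8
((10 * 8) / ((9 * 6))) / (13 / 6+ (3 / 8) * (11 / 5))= 1600 / 3231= 0.50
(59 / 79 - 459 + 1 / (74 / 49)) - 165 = -3639667 / 5846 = -622.59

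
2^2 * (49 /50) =98 /25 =3.92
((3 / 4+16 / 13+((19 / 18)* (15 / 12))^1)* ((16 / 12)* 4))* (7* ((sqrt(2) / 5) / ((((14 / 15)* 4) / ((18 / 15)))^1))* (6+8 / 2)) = 3089* sqrt(2) / 39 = 112.01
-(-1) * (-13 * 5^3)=-1625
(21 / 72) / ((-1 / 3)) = -7 / 8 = -0.88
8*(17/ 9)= 15.11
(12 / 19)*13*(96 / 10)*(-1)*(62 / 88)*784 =-45497088 / 1045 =-43537.88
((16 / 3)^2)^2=65536 / 81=809.09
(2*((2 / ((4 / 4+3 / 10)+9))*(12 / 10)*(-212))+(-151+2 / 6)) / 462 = -5506 / 10197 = -0.54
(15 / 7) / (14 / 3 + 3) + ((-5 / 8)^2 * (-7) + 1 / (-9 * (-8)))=-226367 / 92736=-2.44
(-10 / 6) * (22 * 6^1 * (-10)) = 2200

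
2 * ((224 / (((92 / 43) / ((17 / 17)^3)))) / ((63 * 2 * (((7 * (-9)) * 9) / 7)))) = -344 / 16767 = -0.02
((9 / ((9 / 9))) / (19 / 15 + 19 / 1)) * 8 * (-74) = -4995 / 19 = -262.89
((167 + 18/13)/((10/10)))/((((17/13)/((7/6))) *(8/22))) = 168553/408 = 413.12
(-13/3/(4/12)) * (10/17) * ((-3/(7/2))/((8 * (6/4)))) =65/119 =0.55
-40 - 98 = -138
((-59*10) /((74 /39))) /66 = -4.71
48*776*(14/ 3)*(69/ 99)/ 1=3997952/ 33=121150.06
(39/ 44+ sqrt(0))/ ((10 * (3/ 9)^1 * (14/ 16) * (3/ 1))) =39/ 385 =0.10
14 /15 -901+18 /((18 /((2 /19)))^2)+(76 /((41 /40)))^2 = 125550927787 /27307845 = 4597.61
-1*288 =-288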